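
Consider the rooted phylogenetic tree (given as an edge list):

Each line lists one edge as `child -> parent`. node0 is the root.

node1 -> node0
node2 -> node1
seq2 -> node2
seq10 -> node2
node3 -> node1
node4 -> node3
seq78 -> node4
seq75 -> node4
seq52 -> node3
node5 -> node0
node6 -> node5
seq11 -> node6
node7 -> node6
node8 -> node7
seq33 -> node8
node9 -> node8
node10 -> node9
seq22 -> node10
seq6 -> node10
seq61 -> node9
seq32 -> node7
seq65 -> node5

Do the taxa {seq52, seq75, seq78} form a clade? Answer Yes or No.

Yes

The most recent common ancestor of these taxa subtends ((seq78,seq75),seq52).
That clade has exactly 3 tips — every listed taxon and nothing else — so the group is monophyletic.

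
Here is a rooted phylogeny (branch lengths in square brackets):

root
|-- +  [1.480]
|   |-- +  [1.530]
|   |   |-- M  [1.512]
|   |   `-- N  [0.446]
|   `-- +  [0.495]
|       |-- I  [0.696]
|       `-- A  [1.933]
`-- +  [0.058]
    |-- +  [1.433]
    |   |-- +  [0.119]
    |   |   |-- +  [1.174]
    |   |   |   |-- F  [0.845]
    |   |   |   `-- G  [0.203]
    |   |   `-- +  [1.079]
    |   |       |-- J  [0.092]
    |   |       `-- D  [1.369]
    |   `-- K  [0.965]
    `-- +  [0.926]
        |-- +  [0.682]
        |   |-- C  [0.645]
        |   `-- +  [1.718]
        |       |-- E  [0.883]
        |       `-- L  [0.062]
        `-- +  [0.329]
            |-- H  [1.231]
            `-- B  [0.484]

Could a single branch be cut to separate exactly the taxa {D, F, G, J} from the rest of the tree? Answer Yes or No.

Yes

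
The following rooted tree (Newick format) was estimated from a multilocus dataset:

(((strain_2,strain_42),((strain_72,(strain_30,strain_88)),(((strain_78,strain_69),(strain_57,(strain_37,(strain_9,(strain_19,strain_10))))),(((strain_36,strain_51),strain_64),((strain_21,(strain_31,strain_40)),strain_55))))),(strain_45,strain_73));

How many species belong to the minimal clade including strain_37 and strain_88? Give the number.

The MRCA of strain_37 and strain_88 is the node subtending ((strain_72,(strain_30,strain_88)),(((strain_78,strain_69),(strain_57,(strain_37,(strain_9,(strain_19,strain_10))))),(((strain_36,strain_51),strain_64),((strain_21,(strain_31,strain_40)),strain_55)))).
That clade contains 17 terminal taxa: strain_10, strain_19, strain_21, strain_30, strain_31, strain_36, strain_37, strain_40, strain_51, strain_55, strain_57, strain_64, strain_69, strain_72, strain_78, strain_88, strain_9.

17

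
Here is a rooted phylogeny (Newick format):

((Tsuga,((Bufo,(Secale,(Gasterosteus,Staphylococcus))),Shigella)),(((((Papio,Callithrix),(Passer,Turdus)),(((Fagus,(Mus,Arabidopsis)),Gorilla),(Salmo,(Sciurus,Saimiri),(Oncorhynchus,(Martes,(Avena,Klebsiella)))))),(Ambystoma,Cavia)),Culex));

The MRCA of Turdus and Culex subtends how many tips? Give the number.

The MRCA of Turdus and Culex is the node subtending (((((Papio,Callithrix),(Passer,Turdus)),(((Fagus,(Mus,Arabidopsis)),Gorilla),(Salmo,(Sciurus,Saimiri),(Oncorhynchus,(Martes,(Avena,Klebsiella)))))),(Ambystoma,Cavia)),Culex).
That clade contains 18 terminal taxa: Ambystoma, Arabidopsis, Avena, Callithrix, Cavia, Culex, Fagus, Gorilla, Klebsiella, Martes, Mus, Oncorhynchus, Papio, Passer, Saimiri, Salmo, Sciurus, Turdus.

18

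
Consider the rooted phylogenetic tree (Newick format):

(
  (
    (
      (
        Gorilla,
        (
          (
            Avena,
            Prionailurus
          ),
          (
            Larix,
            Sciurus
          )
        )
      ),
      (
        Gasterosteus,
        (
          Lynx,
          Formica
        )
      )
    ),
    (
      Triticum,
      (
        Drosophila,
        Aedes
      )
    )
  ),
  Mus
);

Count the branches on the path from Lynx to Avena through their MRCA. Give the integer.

7

The MRCA of Lynx and Avena is the node subtending ((Gorilla,((Avena,Prionailurus),(Larix,Sciurus))),(Gasterosteus,(Lynx,Formica))).
From Lynx up to that node: 3 branches. From Avena up to the same node: 4 branches. Total: 3 + 4 = 7.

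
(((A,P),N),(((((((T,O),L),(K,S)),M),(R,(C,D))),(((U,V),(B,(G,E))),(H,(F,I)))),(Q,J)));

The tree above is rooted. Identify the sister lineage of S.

S attaches to the tree at the node subtending (K,S).
The other lineage descending from that same node — the sister group — is the single tip K.

K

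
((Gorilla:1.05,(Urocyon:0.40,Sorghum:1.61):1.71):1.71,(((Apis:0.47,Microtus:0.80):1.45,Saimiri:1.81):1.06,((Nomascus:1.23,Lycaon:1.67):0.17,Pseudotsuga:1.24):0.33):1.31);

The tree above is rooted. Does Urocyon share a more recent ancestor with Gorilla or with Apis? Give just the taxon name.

The MRCA of Urocyon and Gorilla subtends (Gorilla,(Urocyon,Sorghum)) (3 taxa).
The MRCA of Urocyon and Apis is the root, subtending the entire tree (9 taxa).
The first is nested inside the second, so Urocyon shares a more recent common ancestor with Gorilla.

Gorilla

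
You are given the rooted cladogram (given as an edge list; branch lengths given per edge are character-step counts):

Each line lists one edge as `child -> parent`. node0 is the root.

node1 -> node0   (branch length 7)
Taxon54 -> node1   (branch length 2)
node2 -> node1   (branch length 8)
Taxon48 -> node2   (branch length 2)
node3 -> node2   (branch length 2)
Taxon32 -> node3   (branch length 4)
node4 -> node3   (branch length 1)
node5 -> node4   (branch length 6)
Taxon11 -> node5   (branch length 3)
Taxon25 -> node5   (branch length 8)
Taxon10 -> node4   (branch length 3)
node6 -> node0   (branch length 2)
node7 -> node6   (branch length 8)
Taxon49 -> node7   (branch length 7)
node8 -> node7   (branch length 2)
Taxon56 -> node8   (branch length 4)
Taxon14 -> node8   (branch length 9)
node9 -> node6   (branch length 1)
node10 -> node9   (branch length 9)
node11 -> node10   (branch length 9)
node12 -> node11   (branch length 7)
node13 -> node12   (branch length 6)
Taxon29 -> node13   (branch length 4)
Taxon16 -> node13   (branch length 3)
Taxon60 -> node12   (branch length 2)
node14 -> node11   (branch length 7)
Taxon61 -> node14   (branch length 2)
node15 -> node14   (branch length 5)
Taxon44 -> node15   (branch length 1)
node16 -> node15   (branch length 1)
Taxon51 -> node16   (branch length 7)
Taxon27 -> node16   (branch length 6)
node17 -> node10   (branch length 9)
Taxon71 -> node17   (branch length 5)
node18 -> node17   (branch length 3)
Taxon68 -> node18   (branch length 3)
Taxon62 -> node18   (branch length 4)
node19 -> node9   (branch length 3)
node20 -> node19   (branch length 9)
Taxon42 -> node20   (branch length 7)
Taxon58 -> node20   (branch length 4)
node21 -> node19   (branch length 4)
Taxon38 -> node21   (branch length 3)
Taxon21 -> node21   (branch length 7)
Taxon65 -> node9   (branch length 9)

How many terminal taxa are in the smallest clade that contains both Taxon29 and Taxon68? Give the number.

10

The MRCA of Taxon29 and Taxon68 is the node subtending ((((Taxon29,Taxon16),Taxon60),(Taxon61,(Taxon44,(Taxon51,Taxon27)))),(Taxon71,(Taxon68,Taxon62))).
That clade contains 10 terminal taxa: Taxon16, Taxon27, Taxon29, Taxon44, Taxon51, Taxon60, Taxon61, Taxon62, Taxon68, Taxon71.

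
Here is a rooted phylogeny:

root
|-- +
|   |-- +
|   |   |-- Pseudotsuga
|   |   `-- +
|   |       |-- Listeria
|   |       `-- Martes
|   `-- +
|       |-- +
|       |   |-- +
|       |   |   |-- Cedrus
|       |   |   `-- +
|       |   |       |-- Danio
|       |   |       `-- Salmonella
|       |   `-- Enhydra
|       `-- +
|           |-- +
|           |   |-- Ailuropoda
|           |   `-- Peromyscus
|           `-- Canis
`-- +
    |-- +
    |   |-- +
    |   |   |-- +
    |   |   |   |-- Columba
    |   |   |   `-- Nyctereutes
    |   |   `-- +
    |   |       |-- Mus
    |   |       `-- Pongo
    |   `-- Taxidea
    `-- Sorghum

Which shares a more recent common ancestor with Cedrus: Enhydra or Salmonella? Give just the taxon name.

Salmonella

The MRCA of Cedrus and Salmonella subtends (Cedrus,(Danio,Salmonella)) (3 taxa).
The MRCA of Cedrus and Enhydra subtends ((Cedrus,(Danio,Salmonella)),Enhydra) (4 taxa).
The first is nested inside the second, so Cedrus shares a more recent common ancestor with Salmonella.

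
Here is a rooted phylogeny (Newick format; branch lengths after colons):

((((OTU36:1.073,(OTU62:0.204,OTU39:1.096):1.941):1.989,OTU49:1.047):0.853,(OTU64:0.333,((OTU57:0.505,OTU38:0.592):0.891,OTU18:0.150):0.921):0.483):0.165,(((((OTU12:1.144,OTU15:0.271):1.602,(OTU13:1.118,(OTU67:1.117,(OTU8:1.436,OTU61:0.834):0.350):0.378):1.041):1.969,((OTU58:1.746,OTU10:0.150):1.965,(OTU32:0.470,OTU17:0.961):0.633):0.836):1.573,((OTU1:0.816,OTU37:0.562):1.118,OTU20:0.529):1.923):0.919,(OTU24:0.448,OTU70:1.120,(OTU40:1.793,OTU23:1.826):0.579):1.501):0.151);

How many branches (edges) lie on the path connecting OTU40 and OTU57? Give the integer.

9

The MRCA of OTU40 and OTU57 is the root of the tree.
From OTU40 up to that node: 4 branches. From OTU57 up to the same node: 5 branches. Total: 4 + 5 = 9.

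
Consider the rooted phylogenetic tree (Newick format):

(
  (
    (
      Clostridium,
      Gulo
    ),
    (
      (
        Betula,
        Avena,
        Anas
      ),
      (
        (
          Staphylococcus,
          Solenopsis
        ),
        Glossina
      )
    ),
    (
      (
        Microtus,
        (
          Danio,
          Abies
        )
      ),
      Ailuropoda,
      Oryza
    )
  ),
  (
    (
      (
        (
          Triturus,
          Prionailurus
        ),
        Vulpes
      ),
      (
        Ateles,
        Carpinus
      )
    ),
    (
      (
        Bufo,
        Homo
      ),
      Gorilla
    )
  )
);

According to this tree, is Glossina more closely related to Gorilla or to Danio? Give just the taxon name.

Danio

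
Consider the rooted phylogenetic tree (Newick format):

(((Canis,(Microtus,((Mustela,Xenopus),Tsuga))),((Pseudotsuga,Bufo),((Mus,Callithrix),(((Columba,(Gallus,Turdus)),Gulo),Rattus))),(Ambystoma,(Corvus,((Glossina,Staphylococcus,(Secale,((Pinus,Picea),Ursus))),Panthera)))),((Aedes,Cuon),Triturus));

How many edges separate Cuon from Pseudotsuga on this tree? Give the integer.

7

The MRCA of Cuon and Pseudotsuga is the root of the tree.
From Cuon up to that node: 3 branches. From Pseudotsuga up to the same node: 4 branches. Total: 3 + 4 = 7.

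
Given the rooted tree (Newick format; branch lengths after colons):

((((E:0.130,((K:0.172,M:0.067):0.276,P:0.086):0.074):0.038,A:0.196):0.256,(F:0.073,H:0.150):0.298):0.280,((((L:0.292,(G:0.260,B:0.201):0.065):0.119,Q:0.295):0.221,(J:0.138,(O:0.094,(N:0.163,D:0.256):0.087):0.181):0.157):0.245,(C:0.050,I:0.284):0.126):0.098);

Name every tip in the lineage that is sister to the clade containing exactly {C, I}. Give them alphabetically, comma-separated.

B, D, G, J, L, N, O, Q

The clade containing exactly {C, I} attaches to the tree at the node subtending ((((L,(G,B)),Q),(J,(O,(N,D)))),(C,I)).
The other lineage descending from that same node — the sister group — is (((L,(G,B)),Q),(J,(O,(N,D)))); its 8 tips in alphabetical order are the answer.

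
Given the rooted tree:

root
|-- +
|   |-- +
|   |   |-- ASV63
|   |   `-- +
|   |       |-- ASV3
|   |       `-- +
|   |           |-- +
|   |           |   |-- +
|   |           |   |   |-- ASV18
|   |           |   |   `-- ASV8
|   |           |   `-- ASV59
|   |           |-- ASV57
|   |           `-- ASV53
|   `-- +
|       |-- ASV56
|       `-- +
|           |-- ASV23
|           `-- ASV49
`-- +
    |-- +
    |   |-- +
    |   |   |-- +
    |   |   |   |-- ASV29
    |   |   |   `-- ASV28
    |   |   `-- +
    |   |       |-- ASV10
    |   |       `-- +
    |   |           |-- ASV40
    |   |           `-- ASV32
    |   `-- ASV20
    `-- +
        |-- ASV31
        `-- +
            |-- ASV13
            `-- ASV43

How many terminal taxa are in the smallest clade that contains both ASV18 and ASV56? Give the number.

The MRCA of ASV18 and ASV56 is the node subtending ((ASV63,(ASV3,(((ASV18,ASV8),ASV59),ASV57,ASV53))),(ASV56,(ASV23,ASV49))).
That clade contains 10 terminal taxa: ASV18, ASV23, ASV3, ASV49, ASV53, ASV56, ASV57, ASV59, ASV63, ASV8.

10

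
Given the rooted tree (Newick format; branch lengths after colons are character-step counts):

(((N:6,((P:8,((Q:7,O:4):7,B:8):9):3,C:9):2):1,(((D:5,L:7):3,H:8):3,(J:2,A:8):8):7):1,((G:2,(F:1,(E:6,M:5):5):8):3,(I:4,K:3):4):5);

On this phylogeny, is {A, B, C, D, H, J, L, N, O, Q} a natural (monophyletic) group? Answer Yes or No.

The MRCA of the listed taxa subtends ((N,((P,((Q,O),B)),C)),(((D,L),H),(J,A))).
That clade also contains P, which is not in the proposed group, so the group is not monophyletic.

No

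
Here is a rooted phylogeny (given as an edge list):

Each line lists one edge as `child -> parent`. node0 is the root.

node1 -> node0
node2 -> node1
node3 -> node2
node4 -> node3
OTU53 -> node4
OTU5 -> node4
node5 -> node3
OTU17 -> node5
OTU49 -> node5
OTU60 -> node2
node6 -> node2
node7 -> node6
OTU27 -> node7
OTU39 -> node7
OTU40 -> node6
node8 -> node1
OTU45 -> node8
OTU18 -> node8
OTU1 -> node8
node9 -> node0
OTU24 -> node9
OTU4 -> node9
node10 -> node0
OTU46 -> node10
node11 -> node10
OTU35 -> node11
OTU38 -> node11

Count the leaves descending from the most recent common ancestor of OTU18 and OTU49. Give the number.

11

The MRCA of OTU18 and OTU49 is the node subtending ((((OTU53,OTU5),(OTU17,OTU49)),OTU60,((OTU27,OTU39),OTU40)),(OTU45,OTU18,OTU1)).
That clade contains 11 terminal taxa: OTU1, OTU17, OTU18, OTU27, OTU39, OTU40, OTU45, OTU49, OTU5, OTU53, OTU60.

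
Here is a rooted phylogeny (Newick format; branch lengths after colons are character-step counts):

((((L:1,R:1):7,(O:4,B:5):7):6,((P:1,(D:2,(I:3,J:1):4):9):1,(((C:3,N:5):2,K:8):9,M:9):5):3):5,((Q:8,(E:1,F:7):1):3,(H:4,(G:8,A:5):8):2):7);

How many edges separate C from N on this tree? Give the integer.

The MRCA of C and N is the node subtending (C,N).
From C up to that node: 1 branch. From N up to the same node: 1 branch. Total: 1 + 1 = 2.

2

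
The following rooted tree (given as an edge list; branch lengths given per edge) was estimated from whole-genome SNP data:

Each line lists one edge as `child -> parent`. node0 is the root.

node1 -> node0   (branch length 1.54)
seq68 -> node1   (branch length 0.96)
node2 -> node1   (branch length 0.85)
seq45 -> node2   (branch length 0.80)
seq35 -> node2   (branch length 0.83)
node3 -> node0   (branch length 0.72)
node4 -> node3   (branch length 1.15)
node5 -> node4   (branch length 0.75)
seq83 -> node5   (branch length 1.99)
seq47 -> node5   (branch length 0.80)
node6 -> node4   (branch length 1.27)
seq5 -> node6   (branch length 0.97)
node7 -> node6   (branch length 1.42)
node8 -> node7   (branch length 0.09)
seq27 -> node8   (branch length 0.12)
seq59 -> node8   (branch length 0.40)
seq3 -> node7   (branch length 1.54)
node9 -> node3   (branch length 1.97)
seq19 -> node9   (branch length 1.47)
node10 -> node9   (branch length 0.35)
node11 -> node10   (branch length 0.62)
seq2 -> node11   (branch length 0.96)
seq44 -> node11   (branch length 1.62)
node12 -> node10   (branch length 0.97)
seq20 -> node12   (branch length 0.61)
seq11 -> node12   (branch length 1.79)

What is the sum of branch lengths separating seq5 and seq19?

6.83

The path runs seq5 → … → MRCA → … → seq19; the MRCA is the node subtending (((seq83,seq47),(seq5,((seq27,seq59),seq3))),(seq19,((seq2,seq44),(seq20,seq11)))).
Branch lengths along that path: 0.97 + 1.27 + 1.15 + 1.97 + 1.47 = 6.83.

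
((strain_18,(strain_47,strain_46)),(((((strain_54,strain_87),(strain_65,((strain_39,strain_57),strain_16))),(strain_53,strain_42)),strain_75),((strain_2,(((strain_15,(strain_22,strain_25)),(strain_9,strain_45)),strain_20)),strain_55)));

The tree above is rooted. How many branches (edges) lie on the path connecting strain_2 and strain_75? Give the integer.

5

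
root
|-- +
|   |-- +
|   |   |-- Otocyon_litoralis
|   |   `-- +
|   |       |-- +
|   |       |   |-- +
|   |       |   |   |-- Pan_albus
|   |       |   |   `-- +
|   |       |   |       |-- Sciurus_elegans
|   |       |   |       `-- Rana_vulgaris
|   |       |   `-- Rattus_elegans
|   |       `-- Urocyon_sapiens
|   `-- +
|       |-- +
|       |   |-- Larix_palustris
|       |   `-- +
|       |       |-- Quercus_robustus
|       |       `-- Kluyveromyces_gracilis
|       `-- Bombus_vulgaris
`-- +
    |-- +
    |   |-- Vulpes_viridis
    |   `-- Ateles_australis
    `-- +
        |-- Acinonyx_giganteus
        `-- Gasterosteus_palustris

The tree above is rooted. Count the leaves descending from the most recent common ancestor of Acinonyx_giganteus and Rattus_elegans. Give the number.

14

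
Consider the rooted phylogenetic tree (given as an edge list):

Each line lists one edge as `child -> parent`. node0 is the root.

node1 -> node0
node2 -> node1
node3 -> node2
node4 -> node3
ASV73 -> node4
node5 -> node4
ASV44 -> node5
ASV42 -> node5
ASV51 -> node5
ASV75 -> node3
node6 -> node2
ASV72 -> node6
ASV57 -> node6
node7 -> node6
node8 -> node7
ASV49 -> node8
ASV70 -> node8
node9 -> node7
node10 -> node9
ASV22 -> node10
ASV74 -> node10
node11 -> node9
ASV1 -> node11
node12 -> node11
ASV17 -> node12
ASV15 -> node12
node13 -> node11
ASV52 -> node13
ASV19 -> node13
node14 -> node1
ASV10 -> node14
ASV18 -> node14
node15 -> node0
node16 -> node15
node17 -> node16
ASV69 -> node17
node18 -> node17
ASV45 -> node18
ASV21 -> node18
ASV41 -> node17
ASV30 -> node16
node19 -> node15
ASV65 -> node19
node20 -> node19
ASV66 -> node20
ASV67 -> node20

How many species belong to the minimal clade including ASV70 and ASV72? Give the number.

11

The MRCA of ASV70 and ASV72 is the node subtending (ASV72,ASV57,((ASV49,ASV70),((ASV22,ASV74),(ASV1,(ASV17,ASV15),(ASV52,ASV19))))).
That clade contains 11 terminal taxa: ASV1, ASV15, ASV17, ASV19, ASV22, ASV49, ASV52, ASV57, ASV70, ASV72, ASV74.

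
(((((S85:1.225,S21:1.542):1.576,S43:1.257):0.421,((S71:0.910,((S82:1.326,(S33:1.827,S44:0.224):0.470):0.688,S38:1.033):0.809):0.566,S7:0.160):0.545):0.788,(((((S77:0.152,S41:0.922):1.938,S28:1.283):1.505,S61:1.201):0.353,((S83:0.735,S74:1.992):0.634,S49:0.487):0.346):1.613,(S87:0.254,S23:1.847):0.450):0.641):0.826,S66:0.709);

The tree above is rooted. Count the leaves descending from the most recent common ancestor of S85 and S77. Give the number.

The MRCA of S85 and S77 is the node subtending ((((S85,S21),S43),((S71,((S82,(S33,S44)),S38)),S7)),(((((S77,S41),S28),S61),((S83,S74),S49)),(S87,S23))).
That clade contains 18 terminal taxa: S21, S23, S28, S33, S38, S41, S43, S44, S49, S61, S7, S71, S74, S77, S82, S83, S85, S87.

18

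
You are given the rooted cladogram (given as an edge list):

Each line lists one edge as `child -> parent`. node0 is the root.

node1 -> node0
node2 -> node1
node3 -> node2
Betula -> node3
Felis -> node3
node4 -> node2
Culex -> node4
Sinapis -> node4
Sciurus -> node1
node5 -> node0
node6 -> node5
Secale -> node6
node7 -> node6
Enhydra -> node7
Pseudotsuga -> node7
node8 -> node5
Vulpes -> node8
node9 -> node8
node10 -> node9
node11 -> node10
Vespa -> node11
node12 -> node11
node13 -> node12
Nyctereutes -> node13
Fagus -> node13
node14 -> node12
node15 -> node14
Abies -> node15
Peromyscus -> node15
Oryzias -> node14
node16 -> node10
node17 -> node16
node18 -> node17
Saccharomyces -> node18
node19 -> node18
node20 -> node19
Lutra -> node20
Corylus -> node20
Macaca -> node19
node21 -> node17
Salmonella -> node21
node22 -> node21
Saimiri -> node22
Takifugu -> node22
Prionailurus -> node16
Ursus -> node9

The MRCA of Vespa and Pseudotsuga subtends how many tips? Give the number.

19

The MRCA of Vespa and Pseudotsuga is the node subtending ((Secale,(Enhydra,Pseudotsuga)),(Vulpes,(((Vespa,((Nyctereutes,Fagus),((Abies,Peromyscus),Oryzias))),(((Saccharomyces,((Lutra,Corylus),Macaca)),(Salmonella,(Saimiri,Takifugu))),Prionailurus)),Ursus))).
That clade contains 19 terminal taxa: Abies, Corylus, Enhydra, Fagus, Lutra, Macaca, Nyctereutes, Oryzias, Peromyscus, Prionailurus, Pseudotsuga, Saccharomyces, Saimiri, Salmonella, Secale, Takifugu, Ursus, Vespa, Vulpes.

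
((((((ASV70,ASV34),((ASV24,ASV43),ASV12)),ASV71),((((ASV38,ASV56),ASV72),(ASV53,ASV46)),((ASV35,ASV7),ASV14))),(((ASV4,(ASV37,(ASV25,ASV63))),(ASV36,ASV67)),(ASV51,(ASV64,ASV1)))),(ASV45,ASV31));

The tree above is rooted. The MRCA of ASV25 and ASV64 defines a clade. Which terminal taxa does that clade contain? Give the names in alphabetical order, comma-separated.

ASV1, ASV25, ASV36, ASV37, ASV4, ASV51, ASV63, ASV64, ASV67

Tracing ASV25: it sits inside (ASV25,ASV63).
Tracing ASV64: it sits inside (ASV64,ASV1).
The smallest clade enclosing both is (((ASV4,(ASV37,(ASV25,ASV63))),(ASV36,ASV67)),(ASV51,(ASV64,ASV1))); the answer is its 9 terminal taxa in alphabetical order.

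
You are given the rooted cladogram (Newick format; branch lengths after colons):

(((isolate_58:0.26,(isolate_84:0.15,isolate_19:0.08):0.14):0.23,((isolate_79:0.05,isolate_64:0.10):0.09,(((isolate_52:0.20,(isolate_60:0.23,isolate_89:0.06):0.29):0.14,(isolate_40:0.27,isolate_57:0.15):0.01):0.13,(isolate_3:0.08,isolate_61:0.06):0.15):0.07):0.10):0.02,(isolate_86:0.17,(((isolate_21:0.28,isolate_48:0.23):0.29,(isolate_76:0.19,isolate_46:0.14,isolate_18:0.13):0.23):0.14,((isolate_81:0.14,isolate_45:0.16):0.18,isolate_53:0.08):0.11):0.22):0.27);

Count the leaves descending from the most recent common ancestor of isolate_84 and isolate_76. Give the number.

21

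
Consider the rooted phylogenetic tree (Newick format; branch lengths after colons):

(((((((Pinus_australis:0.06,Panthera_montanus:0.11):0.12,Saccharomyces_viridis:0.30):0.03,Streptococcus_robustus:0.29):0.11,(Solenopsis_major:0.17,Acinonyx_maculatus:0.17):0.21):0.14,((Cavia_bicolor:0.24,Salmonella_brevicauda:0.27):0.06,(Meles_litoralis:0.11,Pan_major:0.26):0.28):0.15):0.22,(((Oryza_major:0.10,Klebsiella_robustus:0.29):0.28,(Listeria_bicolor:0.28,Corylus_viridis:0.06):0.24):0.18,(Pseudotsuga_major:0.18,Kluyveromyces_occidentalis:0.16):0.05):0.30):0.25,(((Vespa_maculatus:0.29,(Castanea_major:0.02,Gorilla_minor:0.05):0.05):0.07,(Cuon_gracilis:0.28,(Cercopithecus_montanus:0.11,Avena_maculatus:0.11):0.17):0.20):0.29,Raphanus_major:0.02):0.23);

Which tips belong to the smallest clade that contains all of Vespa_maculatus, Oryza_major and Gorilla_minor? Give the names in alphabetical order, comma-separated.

Tracing Vespa_maculatus: it sits inside (Vespa_maculatus,(Castanea_major,Gorilla_minor)).
Tracing Oryza_major: it sits inside (Oryza_major,Klebsiella_robustus).
Tracing Gorilla_minor: it sits inside (Castanea_major,Gorilla_minor).
The smallest clade enclosing all 3 is the whole tree (their MRCA is the root), so the answer is all 23 tips in alphabetical order.

Acinonyx_maculatus, Avena_maculatus, Castanea_major, Cavia_bicolor, Cercopithecus_montanus, Corylus_viridis, Cuon_gracilis, Gorilla_minor, Klebsiella_robustus, Kluyveromyces_occidentalis, Listeria_bicolor, Meles_litoralis, Oryza_major, Pan_major, Panthera_montanus, Pinus_australis, Pseudotsuga_major, Raphanus_major, Saccharomyces_viridis, Salmonella_brevicauda, Solenopsis_major, Streptococcus_robustus, Vespa_maculatus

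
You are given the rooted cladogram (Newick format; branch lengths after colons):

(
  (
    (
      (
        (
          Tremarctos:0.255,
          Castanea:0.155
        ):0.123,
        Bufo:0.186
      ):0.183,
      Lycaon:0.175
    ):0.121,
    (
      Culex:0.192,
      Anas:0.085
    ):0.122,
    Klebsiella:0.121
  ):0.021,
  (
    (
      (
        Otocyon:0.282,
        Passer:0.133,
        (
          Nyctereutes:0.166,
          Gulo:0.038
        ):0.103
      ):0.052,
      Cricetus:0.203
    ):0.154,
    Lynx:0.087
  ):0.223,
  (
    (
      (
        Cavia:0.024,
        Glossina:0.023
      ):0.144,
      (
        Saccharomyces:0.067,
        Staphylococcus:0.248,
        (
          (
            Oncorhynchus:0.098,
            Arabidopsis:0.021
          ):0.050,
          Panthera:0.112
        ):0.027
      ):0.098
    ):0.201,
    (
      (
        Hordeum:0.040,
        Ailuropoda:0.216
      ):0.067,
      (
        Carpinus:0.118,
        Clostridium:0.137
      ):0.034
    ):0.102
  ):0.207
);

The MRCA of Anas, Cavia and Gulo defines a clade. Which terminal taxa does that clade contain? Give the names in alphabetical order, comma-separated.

Ailuropoda, Anas, Arabidopsis, Bufo, Carpinus, Castanea, Cavia, Clostridium, Cricetus, Culex, Glossina, Gulo, Hordeum, Klebsiella, Lycaon, Lynx, Nyctereutes, Oncorhynchus, Otocyon, Panthera, Passer, Saccharomyces, Staphylococcus, Tremarctos

Tracing Anas: it sits inside (Culex,Anas).
Tracing Cavia: it sits inside (Cavia,Glossina).
Tracing Gulo: it sits inside (Nyctereutes,Gulo).
The smallest clade enclosing all 3 is the whole tree (their MRCA is the root), so the answer is all 24 tips in alphabetical order.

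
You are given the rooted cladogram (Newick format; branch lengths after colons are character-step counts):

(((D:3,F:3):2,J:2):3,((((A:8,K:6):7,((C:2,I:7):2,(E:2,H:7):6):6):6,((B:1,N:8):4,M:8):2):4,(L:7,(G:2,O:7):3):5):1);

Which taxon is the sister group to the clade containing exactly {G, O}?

L

The clade containing exactly {G, O} attaches to the tree at the node subtending (L,(G,O)).
The other lineage descending from that same node — the sister group — is the single tip L.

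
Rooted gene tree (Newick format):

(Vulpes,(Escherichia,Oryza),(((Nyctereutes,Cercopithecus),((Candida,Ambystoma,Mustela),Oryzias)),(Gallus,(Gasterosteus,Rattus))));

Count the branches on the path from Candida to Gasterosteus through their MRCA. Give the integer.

7

The MRCA of Candida and Gasterosteus is the node subtending (((Nyctereutes,Cercopithecus),((Candida,Ambystoma,Mustela),Oryzias)),(Gallus,(Gasterosteus,Rattus))).
From Candida up to that node: 4 branches. From Gasterosteus up to the same node: 3 branches. Total: 4 + 3 = 7.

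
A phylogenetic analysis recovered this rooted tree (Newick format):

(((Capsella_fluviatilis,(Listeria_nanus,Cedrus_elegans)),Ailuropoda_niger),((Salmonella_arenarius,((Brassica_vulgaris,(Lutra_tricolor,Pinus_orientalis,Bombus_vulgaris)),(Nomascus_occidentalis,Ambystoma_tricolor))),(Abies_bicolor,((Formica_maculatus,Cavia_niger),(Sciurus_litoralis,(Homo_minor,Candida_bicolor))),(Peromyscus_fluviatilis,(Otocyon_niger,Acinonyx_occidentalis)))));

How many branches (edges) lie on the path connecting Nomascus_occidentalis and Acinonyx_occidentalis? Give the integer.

8

The MRCA of Nomascus_occidentalis and Acinonyx_occidentalis is the node subtending ((Salmonella_arenarius,((Brassica_vulgaris,(Lutra_tricolor,Pinus_orientalis,Bombus_vulgaris)),(Nomascus_occidentalis,Ambystoma_tricolor))),(Abies_bicolor,((Formica_maculatus,Cavia_niger),(Sciurus_litoralis,(Homo_minor,Candida_bicolor))),(Peromyscus_fluviatilis,(Otocyon_niger,Acinonyx_occidentalis)))).
From Nomascus_occidentalis up to that node: 4 branches. From Acinonyx_occidentalis up to the same node: 4 branches. Total: 4 + 4 = 8.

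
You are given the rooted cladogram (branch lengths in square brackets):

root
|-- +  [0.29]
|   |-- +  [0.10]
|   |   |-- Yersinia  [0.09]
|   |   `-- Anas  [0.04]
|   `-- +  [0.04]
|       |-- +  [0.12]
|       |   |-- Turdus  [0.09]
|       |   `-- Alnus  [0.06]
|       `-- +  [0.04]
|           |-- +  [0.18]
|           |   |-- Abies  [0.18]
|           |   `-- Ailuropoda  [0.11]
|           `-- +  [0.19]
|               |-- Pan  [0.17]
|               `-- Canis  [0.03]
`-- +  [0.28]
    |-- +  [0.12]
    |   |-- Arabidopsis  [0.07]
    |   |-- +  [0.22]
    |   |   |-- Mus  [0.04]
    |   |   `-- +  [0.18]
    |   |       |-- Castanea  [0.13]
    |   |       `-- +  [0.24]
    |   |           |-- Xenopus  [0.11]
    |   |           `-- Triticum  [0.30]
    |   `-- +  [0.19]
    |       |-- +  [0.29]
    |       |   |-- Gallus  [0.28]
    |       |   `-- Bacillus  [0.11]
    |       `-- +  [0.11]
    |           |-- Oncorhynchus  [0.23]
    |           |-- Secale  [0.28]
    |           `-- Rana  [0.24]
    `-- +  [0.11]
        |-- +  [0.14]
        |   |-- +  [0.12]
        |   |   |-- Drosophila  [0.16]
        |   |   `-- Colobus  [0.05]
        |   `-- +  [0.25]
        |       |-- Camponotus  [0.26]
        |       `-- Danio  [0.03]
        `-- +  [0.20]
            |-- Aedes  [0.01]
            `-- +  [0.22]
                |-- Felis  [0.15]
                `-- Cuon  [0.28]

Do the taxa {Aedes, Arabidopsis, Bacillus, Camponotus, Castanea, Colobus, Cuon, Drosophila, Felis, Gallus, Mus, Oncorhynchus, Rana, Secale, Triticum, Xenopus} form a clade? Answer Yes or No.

The MRCA of the listed taxa subtends ((Arabidopsis,(Mus,(Castanea,(Xenopus,Triticum))),((Gallus,Bacillus),(Oncorhynchus,Secale,Rana))),(((Drosophila,Colobus),(Camponotus,Danio)),(Aedes,(Felis,Cuon)))).
That clade also contains Danio, which is not in the proposed group, so the group is not monophyletic.

No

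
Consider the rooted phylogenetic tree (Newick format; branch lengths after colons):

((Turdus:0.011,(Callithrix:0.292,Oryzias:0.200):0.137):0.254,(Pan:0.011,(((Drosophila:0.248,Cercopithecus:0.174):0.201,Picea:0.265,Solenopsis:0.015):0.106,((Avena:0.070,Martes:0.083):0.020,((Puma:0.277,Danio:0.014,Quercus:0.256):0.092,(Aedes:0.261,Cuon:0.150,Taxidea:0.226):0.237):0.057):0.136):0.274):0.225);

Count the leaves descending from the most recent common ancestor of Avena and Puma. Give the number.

The MRCA of Avena and Puma is the node subtending ((Avena,Martes),((Puma,Danio,Quercus),(Aedes,Cuon,Taxidea))).
That clade contains 8 terminal taxa: Aedes, Avena, Cuon, Danio, Martes, Puma, Quercus, Taxidea.

8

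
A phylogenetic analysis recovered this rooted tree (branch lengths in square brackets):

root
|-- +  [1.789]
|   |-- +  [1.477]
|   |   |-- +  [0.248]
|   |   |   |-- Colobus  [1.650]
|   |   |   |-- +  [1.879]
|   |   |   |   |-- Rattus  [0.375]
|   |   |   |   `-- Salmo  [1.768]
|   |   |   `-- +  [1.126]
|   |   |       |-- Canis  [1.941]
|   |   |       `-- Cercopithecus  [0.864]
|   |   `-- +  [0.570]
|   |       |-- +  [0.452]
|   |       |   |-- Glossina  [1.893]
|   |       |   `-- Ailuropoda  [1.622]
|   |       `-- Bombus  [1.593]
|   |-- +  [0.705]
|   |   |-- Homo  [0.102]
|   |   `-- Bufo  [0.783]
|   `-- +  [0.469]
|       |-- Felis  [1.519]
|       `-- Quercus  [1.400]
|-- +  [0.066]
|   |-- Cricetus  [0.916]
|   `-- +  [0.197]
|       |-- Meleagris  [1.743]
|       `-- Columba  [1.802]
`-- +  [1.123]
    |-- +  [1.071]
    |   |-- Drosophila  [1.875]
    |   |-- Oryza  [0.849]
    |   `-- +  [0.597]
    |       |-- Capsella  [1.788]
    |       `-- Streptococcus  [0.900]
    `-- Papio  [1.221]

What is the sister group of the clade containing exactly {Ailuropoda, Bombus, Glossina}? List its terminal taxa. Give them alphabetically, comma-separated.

The clade containing exactly {Ailuropoda, Bombus, Glossina} attaches to the tree at the node subtending ((Colobus,(Rattus,Salmo),(Canis,Cercopithecus)),((Glossina,Ailuropoda),Bombus)).
The other lineage descending from that same node — the sister group — is (Colobus,(Rattus,Salmo),(Canis,Cercopithecus)); its 5 tips in alphabetical order are the answer.

Canis, Cercopithecus, Colobus, Rattus, Salmo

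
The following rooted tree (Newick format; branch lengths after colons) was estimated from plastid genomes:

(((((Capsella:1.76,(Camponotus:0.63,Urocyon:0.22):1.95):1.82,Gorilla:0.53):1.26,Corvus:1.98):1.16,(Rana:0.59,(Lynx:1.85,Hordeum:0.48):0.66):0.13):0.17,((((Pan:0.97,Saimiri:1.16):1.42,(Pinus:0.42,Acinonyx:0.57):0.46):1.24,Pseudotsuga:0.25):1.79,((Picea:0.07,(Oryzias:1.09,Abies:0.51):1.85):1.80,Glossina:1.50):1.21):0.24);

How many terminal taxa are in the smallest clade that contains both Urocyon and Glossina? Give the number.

17

The MRCA of Urocyon and Glossina is the root, so the clade is the entire tree.
That clade contains 17 terminal taxa: Abies, Acinonyx, Camponotus, Capsella, Corvus, Glossina, Gorilla, Hordeum, Lynx, Oryzias, Pan, Picea, Pinus, Pseudotsuga, Rana, Saimiri, Urocyon.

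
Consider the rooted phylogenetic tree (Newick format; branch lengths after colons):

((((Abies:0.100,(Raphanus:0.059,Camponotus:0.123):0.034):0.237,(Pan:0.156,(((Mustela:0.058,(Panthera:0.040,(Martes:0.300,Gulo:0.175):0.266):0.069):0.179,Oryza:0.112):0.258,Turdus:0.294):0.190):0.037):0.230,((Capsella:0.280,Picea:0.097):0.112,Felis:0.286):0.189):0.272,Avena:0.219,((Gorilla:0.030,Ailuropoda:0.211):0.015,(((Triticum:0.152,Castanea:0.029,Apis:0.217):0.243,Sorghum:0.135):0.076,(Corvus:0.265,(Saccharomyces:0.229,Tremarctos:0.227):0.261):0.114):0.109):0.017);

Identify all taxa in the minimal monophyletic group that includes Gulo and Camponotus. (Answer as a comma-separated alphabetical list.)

Abies, Camponotus, Gulo, Martes, Mustela, Oryza, Pan, Panthera, Raphanus, Turdus

Tracing Gulo: it sits inside (Martes,Gulo).
Tracing Camponotus: it sits inside (Raphanus,Camponotus).
The smallest clade enclosing both is ((Abies,(Raphanus,Camponotus)),(Pan,(((Mustela,(Panthera,(Martes,Gulo))),Oryza),Turdus))); the answer is its 10 terminal taxa in alphabetical order.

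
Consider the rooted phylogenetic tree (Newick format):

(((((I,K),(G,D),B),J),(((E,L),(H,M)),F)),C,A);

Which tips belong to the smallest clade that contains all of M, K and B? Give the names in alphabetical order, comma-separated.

B, D, E, F, G, H, I, J, K, L, M

Tracing M: it sits inside (H,M).
Tracing K: it sits inside (I,K).
Tracing B: it sits inside ((I,K),(G,D),B).
The smallest clade enclosing all 3 is ((((I,K),(G,D),B),J),(((E,L),(H,M)),F)); the answer is its 11 terminal taxa in alphabetical order.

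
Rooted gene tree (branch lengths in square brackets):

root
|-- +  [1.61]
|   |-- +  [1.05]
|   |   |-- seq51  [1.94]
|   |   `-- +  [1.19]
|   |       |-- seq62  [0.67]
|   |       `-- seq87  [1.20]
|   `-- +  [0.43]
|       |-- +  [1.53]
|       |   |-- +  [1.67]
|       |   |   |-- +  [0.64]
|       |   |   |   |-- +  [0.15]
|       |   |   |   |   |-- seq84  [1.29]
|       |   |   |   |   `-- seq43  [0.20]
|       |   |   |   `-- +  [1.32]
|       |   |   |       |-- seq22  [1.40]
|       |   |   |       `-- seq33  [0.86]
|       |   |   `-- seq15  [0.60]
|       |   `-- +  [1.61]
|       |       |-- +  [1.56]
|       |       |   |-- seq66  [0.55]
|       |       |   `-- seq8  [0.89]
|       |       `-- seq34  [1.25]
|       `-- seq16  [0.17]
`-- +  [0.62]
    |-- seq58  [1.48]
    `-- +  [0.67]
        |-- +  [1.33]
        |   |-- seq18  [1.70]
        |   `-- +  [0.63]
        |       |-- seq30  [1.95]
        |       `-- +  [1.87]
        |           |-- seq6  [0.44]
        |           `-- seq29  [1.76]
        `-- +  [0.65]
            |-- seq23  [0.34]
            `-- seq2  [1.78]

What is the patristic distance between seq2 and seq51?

8.32

The path runs seq2 → … → MRCA → … → seq51; the MRCA is the root of the tree.
Branch lengths along that path: 1.78 + 0.65 + 0.67 + 0.62 + 1.61 + 1.05 + 1.94 = 8.32.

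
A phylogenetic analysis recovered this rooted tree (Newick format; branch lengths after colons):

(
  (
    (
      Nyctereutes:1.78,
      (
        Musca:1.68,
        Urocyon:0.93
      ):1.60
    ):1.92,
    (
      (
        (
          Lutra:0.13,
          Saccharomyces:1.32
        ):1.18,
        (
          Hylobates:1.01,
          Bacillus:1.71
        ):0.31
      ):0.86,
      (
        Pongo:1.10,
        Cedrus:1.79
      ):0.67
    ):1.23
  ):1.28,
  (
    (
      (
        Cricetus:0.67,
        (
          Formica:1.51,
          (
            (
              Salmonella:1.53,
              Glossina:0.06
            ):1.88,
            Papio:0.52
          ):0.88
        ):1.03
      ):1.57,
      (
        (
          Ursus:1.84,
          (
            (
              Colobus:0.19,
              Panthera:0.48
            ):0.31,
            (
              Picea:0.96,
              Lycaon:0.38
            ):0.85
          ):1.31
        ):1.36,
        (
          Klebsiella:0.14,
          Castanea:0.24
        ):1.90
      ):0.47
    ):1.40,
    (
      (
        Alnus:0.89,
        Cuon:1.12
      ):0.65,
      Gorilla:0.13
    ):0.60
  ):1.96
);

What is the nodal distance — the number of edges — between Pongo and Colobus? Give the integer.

11

The MRCA of Pongo and Colobus is the root of the tree.
From Pongo up to that node: 4 branches. From Colobus up to the same node: 7 branches. Total: 4 + 7 = 11.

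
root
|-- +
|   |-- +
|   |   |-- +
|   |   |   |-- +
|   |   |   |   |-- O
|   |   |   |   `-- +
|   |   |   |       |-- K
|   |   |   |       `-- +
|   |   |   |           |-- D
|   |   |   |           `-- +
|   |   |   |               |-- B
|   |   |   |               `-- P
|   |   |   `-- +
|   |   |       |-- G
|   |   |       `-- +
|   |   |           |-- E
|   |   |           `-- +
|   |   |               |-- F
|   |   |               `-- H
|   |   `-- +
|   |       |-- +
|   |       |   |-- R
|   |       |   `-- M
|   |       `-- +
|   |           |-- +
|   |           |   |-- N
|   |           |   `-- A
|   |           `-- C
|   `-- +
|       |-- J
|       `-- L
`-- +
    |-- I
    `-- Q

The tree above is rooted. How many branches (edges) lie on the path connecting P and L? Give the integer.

9

The MRCA of P and L is the node subtending ((((O,(K,(D,(B,P)))),(G,(E,(F,H)))),((R,M),((N,A),C))),(J,L)).
From P up to that node: 7 branches. From L up to the same node: 2 branches. Total: 7 + 2 = 9.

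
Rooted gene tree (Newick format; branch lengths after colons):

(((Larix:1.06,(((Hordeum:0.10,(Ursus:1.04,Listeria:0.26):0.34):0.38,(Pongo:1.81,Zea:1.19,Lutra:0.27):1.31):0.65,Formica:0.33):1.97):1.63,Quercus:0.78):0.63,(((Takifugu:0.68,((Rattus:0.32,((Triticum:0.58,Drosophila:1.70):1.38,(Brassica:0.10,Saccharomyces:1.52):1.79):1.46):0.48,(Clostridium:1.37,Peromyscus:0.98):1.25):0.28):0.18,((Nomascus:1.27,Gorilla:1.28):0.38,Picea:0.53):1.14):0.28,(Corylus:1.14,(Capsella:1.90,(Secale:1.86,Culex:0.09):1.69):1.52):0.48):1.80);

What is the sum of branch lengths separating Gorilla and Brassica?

The path runs Gorilla → … → MRCA → … → Brassica; the MRCA is the node subtending ((Takifugu,((Rattus,((Triticum,Drosophila),(Brassica,Saccharomyces))),(Clostridium,Peromyscus))),((Nomascus,Gorilla),Picea)).
Branch lengths along that path: 1.28 + 0.38 + 1.14 + 0.18 + 0.28 + 0.48 + 1.46 + 1.79 + 0.10 = 7.09.

7.09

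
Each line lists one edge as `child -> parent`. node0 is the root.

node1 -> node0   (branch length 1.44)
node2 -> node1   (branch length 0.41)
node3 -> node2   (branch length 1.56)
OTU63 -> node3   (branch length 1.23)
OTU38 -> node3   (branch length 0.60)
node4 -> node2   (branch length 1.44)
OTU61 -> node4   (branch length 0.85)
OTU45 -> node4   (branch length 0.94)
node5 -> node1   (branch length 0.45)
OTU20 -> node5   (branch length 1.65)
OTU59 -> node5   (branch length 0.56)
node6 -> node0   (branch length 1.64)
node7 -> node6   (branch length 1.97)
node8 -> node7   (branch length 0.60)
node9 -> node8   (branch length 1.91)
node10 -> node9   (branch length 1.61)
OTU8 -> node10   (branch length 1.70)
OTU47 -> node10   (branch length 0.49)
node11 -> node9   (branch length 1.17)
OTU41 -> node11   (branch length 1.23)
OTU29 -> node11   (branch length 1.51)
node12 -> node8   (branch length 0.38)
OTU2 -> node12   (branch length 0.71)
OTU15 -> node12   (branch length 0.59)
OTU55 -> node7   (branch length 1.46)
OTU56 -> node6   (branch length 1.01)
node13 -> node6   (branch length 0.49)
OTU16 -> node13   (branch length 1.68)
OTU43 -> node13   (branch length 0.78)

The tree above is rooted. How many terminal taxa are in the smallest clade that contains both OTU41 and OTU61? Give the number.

16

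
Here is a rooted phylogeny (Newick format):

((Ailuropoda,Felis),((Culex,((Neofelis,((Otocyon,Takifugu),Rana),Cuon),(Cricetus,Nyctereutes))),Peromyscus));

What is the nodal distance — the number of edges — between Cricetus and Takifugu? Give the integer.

6

The MRCA of Cricetus and Takifugu is the node subtending ((Neofelis,((Otocyon,Takifugu),Rana),Cuon),(Cricetus,Nyctereutes)).
From Cricetus up to that node: 2 branches. From Takifugu up to the same node: 4 branches. Total: 2 + 4 = 6.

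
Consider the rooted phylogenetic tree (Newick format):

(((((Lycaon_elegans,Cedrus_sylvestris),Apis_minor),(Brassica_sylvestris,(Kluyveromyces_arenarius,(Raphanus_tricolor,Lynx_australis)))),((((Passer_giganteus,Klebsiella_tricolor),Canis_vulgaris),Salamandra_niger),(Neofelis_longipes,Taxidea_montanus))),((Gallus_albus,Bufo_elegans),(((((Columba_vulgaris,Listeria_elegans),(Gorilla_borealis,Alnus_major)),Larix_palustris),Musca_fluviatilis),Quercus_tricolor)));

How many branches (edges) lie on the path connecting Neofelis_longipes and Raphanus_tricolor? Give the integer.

8

The MRCA of Neofelis_longipes and Raphanus_tricolor is the node subtending ((((Lycaon_elegans,Cedrus_sylvestris),Apis_minor),(Brassica_sylvestris,(Kluyveromyces_arenarius,(Raphanus_tricolor,Lynx_australis)))),((((Passer_giganteus,Klebsiella_tricolor),Canis_vulgaris),Salamandra_niger),(Neofelis_longipes,Taxidea_montanus))).
From Neofelis_longipes up to that node: 3 branches. From Raphanus_tricolor up to the same node: 5 branches. Total: 3 + 5 = 8.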